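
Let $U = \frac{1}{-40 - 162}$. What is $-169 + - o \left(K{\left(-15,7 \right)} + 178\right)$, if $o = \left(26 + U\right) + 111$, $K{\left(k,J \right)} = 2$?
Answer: $- \frac{2507639}{101} \approx -24828.0$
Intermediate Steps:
$U = - \frac{1}{202}$ ($U = \frac{1}{-202} = - \frac{1}{202} \approx -0.0049505$)
$o = \frac{27673}{202}$ ($o = \left(26 - \frac{1}{202}\right) + 111 = \frac{5251}{202} + 111 = \frac{27673}{202} \approx 137.0$)
$-169 + - o \left(K{\left(-15,7 \right)} + 178\right) = -169 + \left(-1\right) \frac{27673}{202} \left(2 + 178\right) = -169 - \frac{2490570}{101} = - \frac{2507639}{101}$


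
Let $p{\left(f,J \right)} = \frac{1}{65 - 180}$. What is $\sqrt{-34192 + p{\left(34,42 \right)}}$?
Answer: $\frac{i \sqrt{452189315}}{115} \approx 184.91 i$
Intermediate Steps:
$p{\left(f,J \right)} = - \frac{1}{115}$ ($p{\left(f,J \right)} = \frac{1}{-115} = - \frac{1}{115}$)
$\sqrt{-34192 + p{\left(34,42 \right)}} = \sqrt{-34192 - \frac{1}{115}} = \sqrt{- \frac{3932081}{115}} = \frac{i \sqrt{452189315}}{115}$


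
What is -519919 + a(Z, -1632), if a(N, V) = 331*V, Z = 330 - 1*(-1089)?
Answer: -1060111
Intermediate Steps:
Z = 1419 (Z = 330 + 1089 = 1419)
-519919 + a(Z, -1632) = -519919 + 331*(-1632) = -519919 - 540192 = -1060111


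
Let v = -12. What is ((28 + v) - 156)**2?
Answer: 19600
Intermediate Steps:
((28 + v) - 156)**2 = ((28 - 12) - 156)**2 = (16 - 156)**2 = (-140)**2 = 19600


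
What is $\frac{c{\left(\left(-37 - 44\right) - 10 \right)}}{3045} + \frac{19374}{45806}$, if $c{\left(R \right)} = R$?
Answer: $\frac{3916106}{9962805} \approx 0.39307$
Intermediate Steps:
$\frac{c{\left(\left(-37 - 44\right) - 10 \right)}}{3045} + \frac{19374}{45806} = \frac{\left(-37 - 44\right) - 10}{3045} + \frac{19374}{45806} = \left(-81 - 10\right) \frac{1}{3045} + 19374 \cdot \frac{1}{45806} = \left(-91\right) \frac{1}{3045} + \frac{9687}{22903} = - \frac{13}{435} + \frac{9687}{22903} = \frac{3916106}{9962805}$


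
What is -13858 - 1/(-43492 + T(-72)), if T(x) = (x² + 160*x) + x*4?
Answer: -694507527/50116 ≈ -13858.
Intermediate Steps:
T(x) = x² + 164*x (T(x) = (x² + 160*x) + 4*x = x² + 164*x)
-13858 - 1/(-43492 + T(-72)) = -13858 - 1/(-43492 - 72*(164 - 72)) = -13858 - 1/(-43492 - 72*92) = -13858 - 1/(-43492 - 6624) = -13858 - 1/(-50116) = -13858 - 1*(-1/50116) = -13858 + 1/50116 = -694507527/50116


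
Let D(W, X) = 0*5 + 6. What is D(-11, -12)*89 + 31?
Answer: 565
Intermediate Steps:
D(W, X) = 6 (D(W, X) = 0 + 6 = 6)
D(-11, -12)*89 + 31 = 6*89 + 31 = 534 + 31 = 565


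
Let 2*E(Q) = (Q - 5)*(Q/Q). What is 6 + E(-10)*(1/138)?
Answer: 547/92 ≈ 5.9456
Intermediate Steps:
E(Q) = -5/2 + Q/2 (E(Q) = ((Q - 5)*(Q/Q))/2 = ((-5 + Q)*1)/2 = (-5 + Q)/2 = -5/2 + Q/2)
6 + E(-10)*(1/138) = 6 + (-5/2 + (½)*(-10))*(1/138) = 6 + (-5/2 - 5)*(1*(1/138)) = 6 - 15/2*1/138 = 6 - 5/92 = 547/92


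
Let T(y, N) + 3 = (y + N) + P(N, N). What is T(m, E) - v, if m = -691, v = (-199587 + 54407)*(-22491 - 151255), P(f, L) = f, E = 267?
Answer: -25224444440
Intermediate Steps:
v = 25224444280 (v = -145180*(-173746) = 25224444280)
T(y, N) = -3 + y + 2*N (T(y, N) = -3 + ((y + N) + N) = -3 + ((N + y) + N) = -3 + (y + 2*N) = -3 + y + 2*N)
T(m, E) - v = (-3 - 691 + 2*267) - 1*25224444280 = (-3 - 691 + 534) - 25224444280 = -160 - 25224444280 = -25224444440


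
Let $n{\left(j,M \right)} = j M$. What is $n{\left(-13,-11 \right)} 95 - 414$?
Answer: $13171$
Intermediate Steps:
$n{\left(j,M \right)} = M j$
$n{\left(-13,-11 \right)} 95 - 414 = \left(-11\right) \left(-13\right) 95 - 414 = 143 \cdot 95 - 414 = 13585 - 414 = 13171$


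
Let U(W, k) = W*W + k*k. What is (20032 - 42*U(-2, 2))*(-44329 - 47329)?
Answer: -1805295968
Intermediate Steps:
U(W, k) = W² + k²
(20032 - 42*U(-2, 2))*(-44329 - 47329) = (20032 - 42*((-2)² + 2²))*(-44329 - 47329) = (20032 - 42*(4 + 4))*(-91658) = (20032 - 42*8)*(-91658) = (20032 - 336)*(-91658) = 19696*(-91658) = -1805295968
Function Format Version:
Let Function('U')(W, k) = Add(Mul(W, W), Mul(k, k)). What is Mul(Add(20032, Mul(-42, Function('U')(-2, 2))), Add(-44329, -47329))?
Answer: -1805295968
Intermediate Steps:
Function('U')(W, k) = Add(Pow(W, 2), Pow(k, 2))
Mul(Add(20032, Mul(-42, Function('U')(-2, 2))), Add(-44329, -47329)) = Mul(Add(20032, Mul(-42, Add(Pow(-2, 2), Pow(2, 2)))), Add(-44329, -47329)) = Mul(Add(20032, Mul(-42, Add(4, 4))), -91658) = Mul(Add(20032, Mul(-42, 8)), -91658) = Mul(Add(20032, -336), -91658) = Mul(19696, -91658) = -1805295968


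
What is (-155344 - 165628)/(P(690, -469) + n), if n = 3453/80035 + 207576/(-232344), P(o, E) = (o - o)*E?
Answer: 41449191851270/109799037 ≈ 3.7750e+5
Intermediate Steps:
P(o, E) = 0 (P(o, E) = 0*E = 0)
n = -219598074/258272945 (n = 3453*(1/80035) + 207576*(-1/232344) = 3453/80035 - 2883/3227 = -219598074/258272945 ≈ -0.85026)
(-155344 - 165628)/(P(690, -469) + n) = (-155344 - 165628)/(0 - 219598074/258272945) = -320972/(-219598074/258272945) = -320972*(-258272945/219598074) = 41449191851270/109799037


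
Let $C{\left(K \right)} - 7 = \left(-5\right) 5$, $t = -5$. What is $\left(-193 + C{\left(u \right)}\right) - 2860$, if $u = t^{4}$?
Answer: $-3071$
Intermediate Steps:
$u = 625$ ($u = \left(-5\right)^{4} = 625$)
$C{\left(K \right)} = -18$ ($C{\left(K \right)} = 7 - 25 = -18$)
$\left(-193 + C{\left(u \right)}\right) - 2860 = \left(-193 - 18\right) - 2860 = -211 - 2860 = -3071$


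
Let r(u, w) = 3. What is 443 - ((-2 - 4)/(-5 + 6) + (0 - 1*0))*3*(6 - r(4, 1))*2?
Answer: 551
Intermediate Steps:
443 - ((-2 - 4)/(-5 + 6) + (0 - 1*0))*3*(6 - r(4, 1))*2 = 443 - ((-2 - 4)/(-5 + 6) + (0 - 1*0))*3*(6 - 1*3)*2 = 443 - (-6/1 + (0 + 0))*3*(6 - 3)*2 = 443 - (-6*1 + 0)*3*3*2 = 443 - (-6 + 0)*3*6 = 443 - (-6*3)*6 = 443 - (-18)*6 = 443 - 1*(-108) = 443 + 108 = 551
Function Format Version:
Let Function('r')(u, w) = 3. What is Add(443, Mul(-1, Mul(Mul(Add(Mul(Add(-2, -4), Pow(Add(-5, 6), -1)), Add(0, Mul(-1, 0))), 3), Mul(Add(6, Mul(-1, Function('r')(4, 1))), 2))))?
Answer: 551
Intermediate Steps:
Add(443, Mul(-1, Mul(Mul(Add(Mul(Add(-2, -4), Pow(Add(-5, 6), -1)), Add(0, Mul(-1, 0))), 3), Mul(Add(6, Mul(-1, Function('r')(4, 1))), 2)))) = Add(443, Mul(-1, Mul(Mul(Add(Mul(Add(-2, -4), Pow(Add(-5, 6), -1)), Add(0, Mul(-1, 0))), 3), Mul(Add(6, Mul(-1, 3)), 2)))) = Add(443, Mul(-1, Mul(Mul(Add(Mul(-6, Pow(1, -1)), Add(0, 0)), 3), Mul(Add(6, -3), 2)))) = Add(443, Mul(-1, Mul(Mul(Add(Mul(-6, 1), 0), 3), Mul(3, 2)))) = Add(443, Mul(-1, Mul(Mul(Add(-6, 0), 3), 6))) = Add(443, Mul(-1, Mul(Mul(-6, 3), 6))) = Add(443, Mul(-1, Mul(-18, 6))) = Add(443, Mul(-1, -108)) = Add(443, 108) = 551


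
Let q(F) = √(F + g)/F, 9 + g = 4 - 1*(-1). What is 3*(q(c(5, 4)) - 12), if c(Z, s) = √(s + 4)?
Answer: -36 + 3*I*√(2 - √2)/2 ≈ -36.0 + 1.1481*I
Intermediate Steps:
g = -4 (g = -9 + (4 - 1*(-1)) = -9 + (4 + 1) = -9 + 5 = -4)
c(Z, s) = √(4 + s)
q(F) = √(-4 + F)/F (q(F) = √(F - 4)/F = √(-4 + F)/F)
3*(q(c(5, 4)) - 12) = 3*(√(-4 + √(4 + 4))/(√(4 + 4)) - 12) = 3*(√(-4 + √8)/(√8) - 12) = 3*(√(-4 + 2*√2)/((2*√2)) - 12) = 3*((√2/4)*√(-4 + 2*√2) - 12) = 3*(√2*√(-4 + 2*√2)/4 - 12) = 3*(-12 + √2*√(-4 + 2*√2)/4) = -36 + 3*√2*√(-4 + 2*√2)/4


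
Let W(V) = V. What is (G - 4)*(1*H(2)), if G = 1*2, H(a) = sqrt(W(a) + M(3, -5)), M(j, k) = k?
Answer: -2*I*sqrt(3) ≈ -3.4641*I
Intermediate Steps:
H(a) = sqrt(-5 + a) (H(a) = sqrt(a - 5) = sqrt(-5 + a))
G = 2
(G - 4)*(1*H(2)) = (2 - 4)*(1*sqrt(-5 + 2)) = -2*sqrt(-3) = -2*I*sqrt(3)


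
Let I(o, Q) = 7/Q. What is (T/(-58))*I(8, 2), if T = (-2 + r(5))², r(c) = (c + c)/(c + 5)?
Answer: -7/116 ≈ -0.060345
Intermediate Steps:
r(c) = 2*c/(5 + c) (r(c) = (2*c)/(5 + c) = 2*c/(5 + c))
T = 1 (T = (-2 + 2*5/(5 + 5))² = (-2 + 2*5/10)² = (-2 + 2*5*(⅒))² = (-2 + 1)² = (-1)² = 1)
(T/(-58))*I(8, 2) = (1/(-58))*(7/2) = (-1/58*1)*(7*(½)) = -1/58*7/2 = -7/116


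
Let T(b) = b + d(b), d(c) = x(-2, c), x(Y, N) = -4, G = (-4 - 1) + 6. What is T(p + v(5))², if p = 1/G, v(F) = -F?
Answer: 64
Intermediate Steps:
G = 1 (G = -5 + 6 = 1)
d(c) = -4
p = 1 (p = 1/1 = 1)
T(b) = -4 + b (T(b) = b - 4 = -4 + b)
T(p + v(5))² = (-4 + (1 - 1*5))² = (-4 + (1 - 5))² = (-4 - 4)² = (-8)² = 64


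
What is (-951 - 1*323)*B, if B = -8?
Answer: 10192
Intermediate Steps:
(-951 - 1*323)*B = (-951 - 1*323)*(-8) = (-951 - 323)*(-8) = -1274*(-8) = 10192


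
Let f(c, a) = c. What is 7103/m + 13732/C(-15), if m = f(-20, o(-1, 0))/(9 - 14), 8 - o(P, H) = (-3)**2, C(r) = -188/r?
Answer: 539821/188 ≈ 2871.4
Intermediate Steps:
o(P, H) = -1 (o(P, H) = 8 - 1*(-3)**2 = 8 - 1*9 = 8 - 9 = -1)
m = 4 (m = -20/(9 - 14) = -20/(-5) = -20*(-1/5) = 4)
7103/m + 13732/C(-15) = 7103/4 + 13732/((-188/(-15))) = 7103*(1/4) + 13732/((-188*(-1/15))) = 7103/4 + 13732/(188/15) = 7103/4 + 13732*(15/188) = 7103/4 + 51495/47 = 539821/188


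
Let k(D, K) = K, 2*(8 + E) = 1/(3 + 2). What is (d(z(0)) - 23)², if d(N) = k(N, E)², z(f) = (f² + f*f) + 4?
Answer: 15531481/10000 ≈ 1553.1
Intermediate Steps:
E = -79/10 (E = -8 + 1/(2*(3 + 2)) = -8 + (½)/5 = -8 + (½)*(⅕) = -8 + ⅒ = -79/10 ≈ -7.9000)
z(f) = 4 + 2*f² (z(f) = (f² + f²) + 4 = 2*f² + 4 = 4 + 2*f²)
d(N) = 6241/100 (d(N) = (-79/10)² = 6241/100)
(d(z(0)) - 23)² = (6241/100 - 23)² = (3941/100)² = 15531481/10000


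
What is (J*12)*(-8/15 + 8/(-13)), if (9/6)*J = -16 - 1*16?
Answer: 57344/195 ≈ 294.07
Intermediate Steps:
J = -64/3 (J = 2*(-16 - 1*16)/3 = 2*(-16 - 16)/3 = (⅔)*(-32) = -64/3 ≈ -21.333)
(J*12)*(-8/15 + 8/(-13)) = (-64/3*12)*(-8/15 + 8/(-13)) = -256*(-8*1/15 + 8*(-1/13)) = -256*(-8/15 - 8/13) = -256*(-224/195) = 57344/195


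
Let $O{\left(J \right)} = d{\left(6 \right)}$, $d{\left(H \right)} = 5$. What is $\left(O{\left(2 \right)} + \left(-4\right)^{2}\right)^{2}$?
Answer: $441$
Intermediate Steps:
$O{\left(J \right)} = 5$
$\left(O{\left(2 \right)} + \left(-4\right)^{2}\right)^{2} = \left(5 + \left(-4\right)^{2}\right)^{2} = \left(5 + 16\right)^{2} = 21^{2} = 441$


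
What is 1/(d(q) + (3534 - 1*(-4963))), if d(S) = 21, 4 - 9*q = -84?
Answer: 1/8518 ≈ 0.00011740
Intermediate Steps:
q = 88/9 (q = 4/9 - 1/9*(-84) = 4/9 + 28/3 = 88/9 ≈ 9.7778)
1/(d(q) + (3534 - 1*(-4963))) = 1/(21 + (3534 - 1*(-4963))) = 1/(21 + (3534 + 4963)) = 1/(21 + 8497) = 1/8518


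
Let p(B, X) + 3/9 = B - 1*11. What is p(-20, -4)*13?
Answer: -1222/3 ≈ -407.33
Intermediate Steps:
p(B, X) = -34/3 + B (p(B, X) = -⅓ + (B - 1*11) = -⅓ + (B - 11) = -⅓ + (-11 + B) = -34/3 + B)
p(-20, -4)*13 = (-34/3 - 20)*13 = -94/3*13 = -1222/3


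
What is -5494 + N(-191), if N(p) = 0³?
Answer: -5494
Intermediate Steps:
N(p) = 0
-5494 + N(-191) = -5494 + 0 = -5494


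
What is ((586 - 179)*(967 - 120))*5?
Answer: 1723645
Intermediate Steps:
((586 - 179)*(967 - 120))*5 = (407*847)*5 = 344729*5 = 1723645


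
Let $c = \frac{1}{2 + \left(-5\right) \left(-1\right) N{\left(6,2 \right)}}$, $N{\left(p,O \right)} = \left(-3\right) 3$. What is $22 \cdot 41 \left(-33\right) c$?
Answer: $\frac{29766}{43} \approx 692.23$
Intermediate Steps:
$N{\left(p,O \right)} = -9$
$c = - \frac{1}{43}$ ($c = \frac{1}{2 + \left(-5\right) \left(-1\right) \left(-9\right)} = \frac{1}{2 + 5 \left(-9\right)} = \frac{1}{2 - 45} = \frac{1}{-43} = - \frac{1}{43} \approx -0.023256$)
$22 \cdot 41 \left(-33\right) c = 22 \cdot 41 \left(-33\right) \left(- \frac{1}{43}\right) = 902 \left(-33\right) \left(- \frac{1}{43}\right) = \left(-29766\right) \left(- \frac{1}{43}\right) = \frac{29766}{43}$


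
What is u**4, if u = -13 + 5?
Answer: 4096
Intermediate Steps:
u = -8
u**4 = (-8)**4 = 4096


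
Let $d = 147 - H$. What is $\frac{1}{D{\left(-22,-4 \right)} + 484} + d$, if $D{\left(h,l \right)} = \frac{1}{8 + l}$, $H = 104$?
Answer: $\frac{83295}{1937} \approx 43.002$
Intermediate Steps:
$d = 43$ ($d = 147 - 104 = 43$)
$\frac{1}{D{\left(-22,-4 \right)} + 484} + d = \frac{1}{\frac{1}{8 - 4} + 484} + 43 = \frac{1}{\frac{1}{4} + 484} + 43 = \frac{1}{\frac{1937}{4}} + 43 = \frac{4}{1937} + 43 = \frac{83295}{1937}$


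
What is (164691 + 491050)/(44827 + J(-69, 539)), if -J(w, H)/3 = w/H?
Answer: 353444399/24161960 ≈ 14.628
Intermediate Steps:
J(w, H) = -3*w/H
(164691 + 491050)/(44827 + J(-69, 539)) = (164691 + 491050)/(44827 - 3*(-69)/539) = 655741/(44827 - 3*(-69)*1/539) = 655741/(44827 + 207/539) = 655741/(24161960/539) = 655741*(539/24161960) = 353444399/24161960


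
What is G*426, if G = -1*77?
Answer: -32802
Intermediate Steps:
G = -77
G*426 = -77*426 = -32802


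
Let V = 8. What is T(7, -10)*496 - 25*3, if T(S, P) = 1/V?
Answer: -13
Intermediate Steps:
T(S, P) = ⅛ (T(S, P) = 1/8 = ⅛)
T(7, -10)*496 - 25*3 = (⅛)*496 - 25*3 = 62 - 75 = -13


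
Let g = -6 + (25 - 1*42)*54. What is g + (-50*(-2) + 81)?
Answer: -743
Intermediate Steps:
g = -924 (g = -6 + (25 - 42)*54 = -6 - 17*54 = -6 - 918 = -924)
g + (-50*(-2) + 81) = -924 + (-50*(-2) + 81) = -924 + (100 + 81) = -924 + 181 = -743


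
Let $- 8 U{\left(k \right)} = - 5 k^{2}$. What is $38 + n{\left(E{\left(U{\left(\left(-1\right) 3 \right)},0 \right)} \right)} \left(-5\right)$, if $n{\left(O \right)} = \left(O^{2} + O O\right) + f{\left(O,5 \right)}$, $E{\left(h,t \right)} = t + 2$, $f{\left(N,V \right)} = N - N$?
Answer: $-2$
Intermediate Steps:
$f{\left(N,V \right)} = 0$
$U{\left(k \right)} = \frac{5 k^{2}}{8}$ ($U{\left(k \right)} = - \frac{\left(-5\right) k^{2}}{8} = \frac{5 k^{2}}{8}$)
$E{\left(h,t \right)} = 2 + t$
$n{\left(O \right)} = 2 O^{2}$ ($n{\left(O \right)} = \left(O^{2} + O O\right) + 0 = \left(O^{2} + O^{2}\right) + 0 = 2 O^{2} + 0 = 2 O^{2}$)
$38 + n{\left(E{\left(U{\left(\left(-1\right) 3 \right)},0 \right)} \right)} \left(-5\right) = 38 + 2 \left(2 + 0\right)^{2} \left(-5\right) = 38 + 2 \cdot 2^{2} \left(-5\right) = 38 + 2 \cdot 4 \left(-5\right) = 38 + 8 \left(-5\right) = 38 - 40 = -2$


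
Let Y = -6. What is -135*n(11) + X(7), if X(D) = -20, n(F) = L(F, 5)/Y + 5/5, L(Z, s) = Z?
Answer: 185/2 ≈ 92.500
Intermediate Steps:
n(F) = 1 - F/6 (n(F) = F/(-6) + 5/5 = F*(-1/6) + 5*(1/5) = -F/6 + 1 = 1 - F/6)
-135*n(11) + X(7) = -135*(1 - 1/6*11) - 20 = -135*(1 - 11/6) - 20 = -135*(-5/6) - 20 = 225/2 - 20 = 185/2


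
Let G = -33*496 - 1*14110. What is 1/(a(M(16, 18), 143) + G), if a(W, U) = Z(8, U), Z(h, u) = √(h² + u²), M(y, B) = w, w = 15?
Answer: -30478/928887971 - √20513/928887971 ≈ -3.2965e-5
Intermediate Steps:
M(y, B) = 15
G = -30478 (G = -16368 - 14110 = -30478)
a(W, U) = √(64 + U²) (a(W, U) = √(8² + U²) = √(64 + U²))
1/(a(M(16, 18), 143) + G) = 1/(√(64 + 143²) - 30478) = 1/(√(64 + 20449) - 30478) = 1/(√20513 - 30478) = 1/(-30478 + √20513)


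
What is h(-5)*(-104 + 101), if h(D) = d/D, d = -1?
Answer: -⅗ ≈ -0.60000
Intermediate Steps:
h(D) = -1/D
h(-5)*(-104 + 101) = (-1/(-5))*(-104 + 101) = -1*(-⅕)*(-3) = (⅕)*(-3) = -⅗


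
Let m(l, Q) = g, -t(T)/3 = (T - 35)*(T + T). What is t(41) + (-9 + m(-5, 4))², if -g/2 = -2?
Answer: -1451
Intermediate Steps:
g = 4 (g = -2*(-2) = 4)
t(T) = -6*T*(-35 + T) (t(T) = -3*(T - 35)*(T + T) = -3*(-35 + T)*2*T = -6*T*(-35 + T))
m(l, Q) = 4
t(41) + (-9 + m(-5, 4))² = 6*41*(35 - 1*41) + (-9 + 4)² = 6*41*(35 - 41) + (-5)² = 6*41*(-6) + 25 = -1476 + 25 = -1451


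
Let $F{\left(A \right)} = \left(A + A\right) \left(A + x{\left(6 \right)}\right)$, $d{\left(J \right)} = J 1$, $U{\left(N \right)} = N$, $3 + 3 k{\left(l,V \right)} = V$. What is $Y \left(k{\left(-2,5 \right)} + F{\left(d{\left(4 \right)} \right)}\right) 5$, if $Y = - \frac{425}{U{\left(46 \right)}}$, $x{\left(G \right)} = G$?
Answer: $- \frac{257125}{69} \approx -3726.4$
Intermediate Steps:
$k{\left(l,V \right)} = -1 + \frac{V}{3}$
$d{\left(J \right)} = J$
$F{\left(A \right)} = 2 A \left(6 + A\right)$ ($F{\left(A \right)} = \left(A + A\right) \left(A + 6\right) = 2 A \left(6 + A\right)$)
$Y = - \frac{425}{46} \approx -9.2391$
$Y \left(k{\left(-2,5 \right)} + F{\left(d{\left(4 \right)} \right)}\right) 5 = - \frac{425 \left(\left(-1 + \frac{1}{3} \cdot 5\right) + 2 \cdot 4 \left(6 + 4\right)\right) 5}{46} = - \frac{425 \left(\left(-1 + \frac{5}{3}\right) + 2 \cdot 4 \cdot 10\right) 5}{46} = - \frac{425 \left(\frac{2}{3} + 80\right) 5}{46} = - \frac{425 \cdot \frac{242}{3} \cdot 5}{46} = \left(- \frac{425}{46}\right) \frac{1210}{3} = - \frac{257125}{69}$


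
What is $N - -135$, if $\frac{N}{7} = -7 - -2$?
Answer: $100$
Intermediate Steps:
$N = -35$ ($N = 7 \left(-7 - -2\right) = 7 \left(-7 + 2\right) = 7 \left(-5\right) = -35$)
$N - -135 = -35 - -135 = -35 + 135 = 100$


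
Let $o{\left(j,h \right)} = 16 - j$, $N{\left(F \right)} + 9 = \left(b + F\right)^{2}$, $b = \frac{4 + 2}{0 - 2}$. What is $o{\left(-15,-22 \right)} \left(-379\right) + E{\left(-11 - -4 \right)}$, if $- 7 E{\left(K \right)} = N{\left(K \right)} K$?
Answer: $-11658$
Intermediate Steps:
$b = -3$ ($b = \frac{6}{-2} = 6 \left(- \frac{1}{2}\right) = -3$)
$N{\left(F \right)} = -9 + \left(-3 + F\right)^{2}$
$E{\left(K \right)} = - \frac{K^{2} \left(-6 + K\right)}{7}$ ($E{\left(K \right)} = - \frac{K \left(-6 + K\right) K}{7} = - \frac{K^{2} \left(-6 + K\right)}{7}$)
$o{\left(-15,-22 \right)} \left(-379\right) + E{\left(-11 - -4 \right)} = \left(16 - -15\right) \left(-379\right) + \frac{\left(-11 - -4\right)^{2} \left(6 - \left(-11 - -4\right)\right)}{7} = \left(16 + 15\right) \left(-379\right) + \frac{\left(-11 + 4\right)^{2} \left(6 - \left(-11 + 4\right)\right)}{7} = 31 \left(-379\right) + \frac{\left(-7\right)^{2} \left(6 - -7\right)}{7} = -11749 + \frac{1}{7} \cdot 49 \left(6 + 7\right) = -11749 + \frac{1}{7} \cdot 49 \cdot 13 = -11749 + 91 = -11658$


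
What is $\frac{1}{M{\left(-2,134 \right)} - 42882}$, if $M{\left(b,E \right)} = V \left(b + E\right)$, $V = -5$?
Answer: $- \frac{1}{43542} \approx -2.2966 \cdot 10^{-5}$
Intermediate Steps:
$M{\left(b,E \right)} = - 5 E - 5 b$ ($M{\left(b,E \right)} = - 5 \left(b + E\right) = - 5 \left(E + b\right) = - 5 E - 5 b$)
$\frac{1}{M{\left(-2,134 \right)} - 42882} = \frac{1}{\left(\left(-5\right) 134 - -10\right) - 42882} = \frac{1}{\left(-670 + 10\right) - 42882} = \frac{1}{-660 - 42882} = \frac{1}{-43542} = - \frac{1}{43542}$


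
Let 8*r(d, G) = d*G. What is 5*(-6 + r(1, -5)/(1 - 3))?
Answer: -455/16 ≈ -28.438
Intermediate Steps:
r(d, G) = G*d/8 (r(d, G) = (d*G)/8 = (G*d)/8 = G*d/8)
5*(-6 + r(1, -5)/(1 - 3)) = 5*(-6 + ((⅛)*(-5)*1)/(1 - 3)) = 5*(-6 - 5/8/(-2)) = 5*(-6 - ½*(-5/8)) = 5*(-6 + 5/16) = 5*(-91/16) = -455/16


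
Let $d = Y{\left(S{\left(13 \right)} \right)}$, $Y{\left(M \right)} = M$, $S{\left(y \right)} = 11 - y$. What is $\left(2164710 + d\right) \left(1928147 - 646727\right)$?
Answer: $2773900125360$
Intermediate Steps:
$d = -2$ ($d = 11 - 13 = -2$)
$\left(2164710 + d\right) \left(1928147 - 646727\right) = \left(2164710 - 2\right) \left(1928147 - 646727\right) = 2164708 \cdot 1281420 = 2773900125360$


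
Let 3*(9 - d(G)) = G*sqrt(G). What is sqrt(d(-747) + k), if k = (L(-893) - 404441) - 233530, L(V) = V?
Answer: sqrt(-638855 + 747*I*sqrt(83)) ≈ 4.257 + 799.29*I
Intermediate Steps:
d(G) = 9 - G**(3/2)/3 (d(G) = 9 - G*sqrt(G)/3 = 9 - G**(3/2)/3)
k = -638864 (k = (-893 - 404441) - 233530 = -405334 - 233530 = -638864)
sqrt(d(-747) + k) = sqrt((9 - (-747)*I*sqrt(83)) - 638864) = sqrt((9 + 747*I*sqrt(83)) - 638864) = sqrt(-638855 + 747*I*sqrt(83))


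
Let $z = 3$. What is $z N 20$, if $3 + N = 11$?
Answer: $480$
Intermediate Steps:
$N = 8$ ($N = -3 + 11 = 8$)
$z N 20 = 3 \cdot 8 \cdot 20 = 24 \cdot 20 = 480$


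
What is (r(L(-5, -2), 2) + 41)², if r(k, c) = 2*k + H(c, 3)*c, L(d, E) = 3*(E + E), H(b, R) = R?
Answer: 529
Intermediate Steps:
L(d, E) = 6*E (L(d, E) = 3*(2*E) = 6*E)
r(k, c) = 2*k + 3*c
(r(L(-5, -2), 2) + 41)² = ((2*(6*(-2)) + 3*2) + 41)² = ((2*(-12) + 6) + 41)² = ((-24 + 6) + 41)² = (-18 + 41)² = 23² = 529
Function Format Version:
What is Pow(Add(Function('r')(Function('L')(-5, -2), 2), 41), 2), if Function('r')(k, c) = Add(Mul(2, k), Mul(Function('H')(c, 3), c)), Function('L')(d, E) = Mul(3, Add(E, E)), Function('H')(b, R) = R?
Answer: 529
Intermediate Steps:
Function('L')(d, E) = Mul(6, E) (Function('L')(d, E) = Mul(3, Mul(2, E)) = Mul(6, E))
Function('r')(k, c) = Add(Mul(2, k), Mul(3, c))
Pow(Add(Function('r')(Function('L')(-5, -2), 2), 41), 2) = Pow(Add(Add(Mul(2, Mul(6, -2)), Mul(3, 2)), 41), 2) = Pow(Add(Add(Mul(2, -12), 6), 41), 2) = Pow(Add(Add(-24, 6), 41), 2) = Pow(Add(-18, 41), 2) = Pow(23, 2) = 529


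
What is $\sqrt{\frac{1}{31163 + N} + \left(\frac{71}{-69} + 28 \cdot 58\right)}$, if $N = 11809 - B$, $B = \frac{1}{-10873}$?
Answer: $\frac{\sqrt{1686859313609713832964906}}{32239184433} \approx 40.286$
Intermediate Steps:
$B = - \frac{1}{10873} \approx -9.1971 \cdot 10^{-5}$
$N = \frac{128399258}{10873}$ ($N = 11809 - - \frac{1}{10873} = 11809 + \frac{1}{10873} = \frac{128399258}{10873} \approx 11809.0$)
$\sqrt{\frac{1}{31163 + N} + \left(\frac{71}{-69} + 28 \cdot 58\right)} = \sqrt{\frac{1}{31163 + \frac{128399258}{10873}} + \left(\frac{71}{-69} + 28 \cdot 58\right)} = \sqrt{\frac{1}{\frac{467234557}{10873}} + \left(71 \left(- \frac{1}{69}\right) + 1624\right)} = \sqrt{\frac{10873}{467234557} + \left(- \frac{71}{69} + 1624\right)} = \sqrt{\frac{10873}{467234557} + \frac{111985}{69}} = \sqrt{\frac{52323262615882}{32239184433}} = \frac{\sqrt{1686859313609713832964906}}{32239184433}$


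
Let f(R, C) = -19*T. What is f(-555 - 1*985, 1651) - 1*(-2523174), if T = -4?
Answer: 2523250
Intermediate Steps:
f(R, C) = 76 (f(R, C) = -19*(-4) = 76)
f(-555 - 1*985, 1651) - 1*(-2523174) = 76 - 1*(-2523174) = 76 + 2523174 = 2523250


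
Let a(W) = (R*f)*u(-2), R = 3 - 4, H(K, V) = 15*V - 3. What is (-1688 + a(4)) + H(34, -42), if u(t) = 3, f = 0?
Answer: -2321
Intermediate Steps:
H(K, V) = -3 + 15*V
R = -1
a(W) = 0 (a(W) = -1*0*3 = 0*3 = 0)
(-1688 + a(4)) + H(34, -42) = (-1688 + 0) + (-3 + 15*(-42)) = -1688 + (-3 - 630) = -1688 - 633 = -2321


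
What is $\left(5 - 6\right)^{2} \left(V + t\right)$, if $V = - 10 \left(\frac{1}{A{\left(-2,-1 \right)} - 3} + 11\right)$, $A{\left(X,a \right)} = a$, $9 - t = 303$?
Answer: $- \frac{803}{2} \approx -401.5$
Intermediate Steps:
$t = -294$ ($t = 9 - 303 = -294$)
$V = - \frac{215}{2}$ ($V = - 10 \left(\frac{1}{-1 - 3} + 11\right) = - 10 \left(\frac{1}{-4} + 11\right) = - 10 \left(- \frac{1}{4} + 11\right) = \left(-10\right) \frac{43}{4} = - \frac{215}{2} \approx -107.5$)
$\left(5 - 6\right)^{2} \left(V + t\right) = \left(5 - 6\right)^{2} \left(- \frac{215}{2} - 294\right) = \left(-1\right)^{2} \left(- \frac{803}{2}\right) = 1 \left(- \frac{803}{2}\right) = - \frac{803}{2}$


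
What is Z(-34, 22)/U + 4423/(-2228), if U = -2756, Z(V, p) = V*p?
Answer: -2630811/1535092 ≈ -1.7138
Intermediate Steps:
Z(-34, 22)/U + 4423/(-2228) = -34*22/(-2756) + 4423/(-2228) = -748*(-1/2756) + 4423*(-1/2228) = 187/689 - 4423/2228 = -2630811/1535092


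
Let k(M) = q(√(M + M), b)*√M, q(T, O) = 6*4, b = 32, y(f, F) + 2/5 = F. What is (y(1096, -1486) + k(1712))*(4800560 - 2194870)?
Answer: -3873097616 + 250146240*√107 ≈ -1.2856e+9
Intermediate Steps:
y(f, F) = -⅖ + F
q(T, O) = 24
k(M) = 24*√M
(y(1096, -1486) + k(1712))*(4800560 - 2194870) = ((-⅖ - 1486) + 24*√1712)*(4800560 - 2194870) = (-7432/5 + 24*(4*√107))*2605690 = (-7432/5 + 96*√107)*2605690 = -3873097616 + 250146240*√107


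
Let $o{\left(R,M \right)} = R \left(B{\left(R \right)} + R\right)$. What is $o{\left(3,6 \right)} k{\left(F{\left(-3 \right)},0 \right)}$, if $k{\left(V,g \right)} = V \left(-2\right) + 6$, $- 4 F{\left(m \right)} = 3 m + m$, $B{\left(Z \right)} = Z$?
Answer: $0$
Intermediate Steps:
$F{\left(m \right)} = - m$ ($F{\left(m \right)} = - \frac{3 m + m}{4} = - \frac{4 m}{4} = - m$)
$k{\left(V,g \right)} = 6 - 2 V$ ($k{\left(V,g \right)} = - 2 V + 6 = 6 - 2 V$)
$o{\left(R,M \right)} = 2 R^{2}$ ($o{\left(R,M \right)} = R \left(R + R\right) = R 2 R = 2 R^{2}$)
$o{\left(3,6 \right)} k{\left(F{\left(-3 \right)},0 \right)} = 2 \cdot 3^{2} \left(6 - 2 \left(\left(-1\right) \left(-3\right)\right)\right) = 2 \cdot 9 \left(6 - 6\right) = 18 \left(6 - 6\right) = 18 \cdot 0 = 0$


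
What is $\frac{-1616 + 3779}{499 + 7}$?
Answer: $\frac{2163}{506} \approx 4.2747$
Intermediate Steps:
$\frac{-1616 + 3779}{499 + 7} = \frac{2163}{506}$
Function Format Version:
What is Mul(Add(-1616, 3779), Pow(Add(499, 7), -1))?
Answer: Rational(2163, 506) ≈ 4.2747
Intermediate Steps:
Mul(Add(-1616, 3779), Pow(Add(499, 7), -1)) = Mul(2163, Pow(506, -1)) = Mul(2163, Rational(1, 506)) = Rational(2163, 506)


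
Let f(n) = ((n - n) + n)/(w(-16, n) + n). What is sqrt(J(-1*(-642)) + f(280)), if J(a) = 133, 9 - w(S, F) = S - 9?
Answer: 7*sqrt(67353)/157 ≈ 11.571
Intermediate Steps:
w(S, F) = 18 - S (w(S, F) = 9 - (S - 9) = 9 - (-9 + S) = 9 + (9 - S) = 18 - S)
f(n) = n/(34 + n) (f(n) = ((n - n) + n)/((18 - 1*(-16)) + n) = (0 + n)/((18 + 16) + n) = n/(34 + n))
sqrt(J(-1*(-642)) + f(280)) = sqrt(133 + 280/(34 + 280)) = sqrt(133 + 280/314) = sqrt(133 + 280*(1/314)) = sqrt(133 + 140/157) = sqrt(21021/157) = 7*sqrt(67353)/157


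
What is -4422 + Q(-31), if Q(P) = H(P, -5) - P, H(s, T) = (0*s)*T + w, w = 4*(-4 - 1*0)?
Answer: -4407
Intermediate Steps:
w = -16 (w = 4*(-4 + 0) = 4*(-4) = -16)
H(s, T) = -16 (H(s, T) = (0*s)*T - 16 = 0*T - 16 = 0 - 16 = -16)
Q(P) = -16 - P
-4422 + Q(-31) = -4422 + (-16 - 1*(-31)) = -4422 + (-16 + 31) = -4422 + 15 = -4407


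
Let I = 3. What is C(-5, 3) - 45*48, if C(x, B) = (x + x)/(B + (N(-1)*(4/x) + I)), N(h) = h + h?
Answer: -41065/19 ≈ -2161.3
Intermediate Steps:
N(h) = 2*h
C(x, B) = 2*x/(3 + B - 8/x) (C(x, B) = (x + x)/(B + ((2*(-1))*(4/x) + 3)) = (2*x)/(B + (-8/x + 3)) = (2*x)/(B + (3 - 8/x)) = (2*x)/(3 + B - 8/x) = 2*x/(3 + B - 8/x))
C(-5, 3) - 45*48 = 2*(-5)²/(-8 + 3*(-5) + 3*(-5)) - 45*48 = 2*25/(-8 - 15 - 15) - 2160 = 2*25/(-38) - 2160 = 2*25*(-1/38) - 2160 = -25/19 - 2160 = -41065/19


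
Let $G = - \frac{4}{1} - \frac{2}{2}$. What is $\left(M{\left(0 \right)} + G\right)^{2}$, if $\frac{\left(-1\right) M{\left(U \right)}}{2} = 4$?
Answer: $169$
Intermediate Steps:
$M{\left(U \right)} = -8$ ($M{\left(U \right)} = \left(-2\right) 4 = -8$)
$G = -5$ ($G = \left(-4\right) 1 - 1 = -4 - 1 = -5$)
$\left(M{\left(0 \right)} + G\right)^{2} = \left(-8 - 5\right)^{2} = \left(-13\right)^{2} = 169$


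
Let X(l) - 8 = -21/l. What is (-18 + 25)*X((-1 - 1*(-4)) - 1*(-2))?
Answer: 133/5 ≈ 26.600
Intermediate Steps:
X(l) = 8 - 21/l
(-18 + 25)*X((-1 - 1*(-4)) - 1*(-2)) = (-18 + 25)*(8 - 21/((-1 - 1*(-4)) - 1*(-2))) = 7*(8 - 21/((-1 + 4) + 2)) = 7*(8 - 21/(3 + 2)) = 7*(8 - 21/5) = 7*(19/5) = 133/5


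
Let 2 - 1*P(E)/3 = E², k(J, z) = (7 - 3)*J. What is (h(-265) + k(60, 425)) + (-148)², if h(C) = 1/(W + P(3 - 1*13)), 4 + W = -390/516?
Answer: 568945706/25693 ≈ 22144.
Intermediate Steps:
k(J, z) = 4*J
P(E) = 6 - 3*E²
W = -409/86 (W = -4 - 390/516 = -4 - 390*1/516 = -4 - 65/86 = -409/86 ≈ -4.7558)
h(C) = -86/25693 (h(C) = 1/(-409/86 + (6 - 3*(3 - 1*13)²)) = 1/(-409/86 + (6 - 3*(3 - 13)²)) = 1/(-409/86 + (6 - 3*(-10)²)) = 1/(-409/86 + (6 - 3*100)) = 1/(-409/86 + (6 - 300)) = 1/(-409/86 - 294) = 1/(-25693/86) = -86/25693)
(h(-265) + k(60, 425)) + (-148)² = (-86/25693 + 4*60) + (-148)² = (-86/25693 + 240) + 21904 = 6166234/25693 + 21904 = 568945706/25693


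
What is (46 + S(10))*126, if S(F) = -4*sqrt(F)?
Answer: 5796 - 504*sqrt(10) ≈ 4202.2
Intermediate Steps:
(46 + S(10))*126 = (46 - 4*sqrt(10))*126 = 5796 - 504*sqrt(10)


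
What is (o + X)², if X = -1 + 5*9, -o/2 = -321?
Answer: 470596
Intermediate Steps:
o = 642 (o = -2*(-321) = 642)
X = 44 (X = -1 + 45 = 44)
(o + X)² = (642 + 44)² = 686² = 470596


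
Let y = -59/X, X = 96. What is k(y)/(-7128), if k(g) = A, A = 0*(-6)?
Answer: 0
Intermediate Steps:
A = 0
y = -59/96 ≈ -0.61458
k(g) = 0
k(y)/(-7128) = 0/(-7128) = 0*(-1/7128) = 0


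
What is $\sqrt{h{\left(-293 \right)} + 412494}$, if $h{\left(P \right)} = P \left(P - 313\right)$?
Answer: $2 \sqrt{147513} \approx 768.15$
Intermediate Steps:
$h{\left(P \right)} = P \left(-313 + P\right)$
$\sqrt{h{\left(-293 \right)} + 412494} = \sqrt{- 293 \left(-313 - 293\right) + 412494} = \sqrt{\left(-293\right) \left(-606\right) + 412494} = \sqrt{177558 + 412494} = \sqrt{590052} = 2 \sqrt{147513}$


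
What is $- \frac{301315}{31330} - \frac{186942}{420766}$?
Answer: $- \frac{13264000015}{1318259878} \approx -10.062$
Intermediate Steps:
$- \frac{301315}{31330} - \frac{186942}{420766} = \left(-301315\right) \frac{1}{31330} - \frac{93471}{210383} = - \frac{60263}{6266} - \frac{93471}{210383} = - \frac{13264000015}{1318259878}$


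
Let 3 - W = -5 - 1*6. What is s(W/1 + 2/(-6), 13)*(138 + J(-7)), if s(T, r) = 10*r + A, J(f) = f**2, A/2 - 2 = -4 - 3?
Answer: 22440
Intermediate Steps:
W = 14 (W = 3 - (-5 - 1*6) = 3 - (-5 - 6) = 3 - 1*(-11) = 3 + 11 = 14)
A = -10 (A = 4 + 2*(-4 - 3) = 4 + 2*(-7) = 4 - 14 = -10)
s(T, r) = -10 + 10*r (s(T, r) = 10*r - 10 = -10 + 10*r)
s(W/1 + 2/(-6), 13)*(138 + J(-7)) = (-10 + 10*13)*(138 + (-7)**2) = (-10 + 130)*(138 + 49) = 120*187 = 22440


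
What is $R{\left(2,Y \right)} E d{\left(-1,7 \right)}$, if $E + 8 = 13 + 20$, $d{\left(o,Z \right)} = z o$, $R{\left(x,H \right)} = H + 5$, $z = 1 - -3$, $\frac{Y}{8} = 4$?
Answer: $-3700$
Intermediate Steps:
$Y = 32$ ($Y = 8 \cdot 4 = 32$)
$z = 4$ ($z = 1 + 3 = 4$)
$R{\left(x,H \right)} = 5 + H$
$d{\left(o,Z \right)} = 4 o$
$E = 25$ ($E = -8 + \left(13 + 20\right) = -8 + 33 = 25$)
$R{\left(2,Y \right)} E d{\left(-1,7 \right)} = \left(5 + 32\right) 25 \cdot 4 \left(-1\right) = 37 \cdot 25 \left(-4\right) = 925 \left(-4\right) = -3700$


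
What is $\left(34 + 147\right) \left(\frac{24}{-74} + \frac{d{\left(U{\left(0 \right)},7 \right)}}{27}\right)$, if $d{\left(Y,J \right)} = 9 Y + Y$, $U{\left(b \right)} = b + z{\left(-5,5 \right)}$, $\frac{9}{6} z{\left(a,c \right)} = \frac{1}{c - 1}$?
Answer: $- \frac{142447}{2997} \approx -47.53$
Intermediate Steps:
$z{\left(a,c \right)} = \frac{2}{3 \left(-1 + c\right)}$ ($z{\left(a,c \right)} = \frac{2}{3 \left(c - 1\right)} = \frac{2}{3 \left(-1 + c\right)}$)
$U{\left(b \right)} = \frac{1}{6} + b$ ($U{\left(b \right)} = b + \frac{2}{3 \left(-1 + 5\right)} = b + \frac{2}{3 \cdot 4} = b + \frac{2}{3} \cdot \frac{1}{4} = b + \frac{1}{6} = \frac{1}{6} + b$)
$d{\left(Y,J \right)} = 10 Y$
$\left(34 + 147\right) \left(\frac{24}{-74} + \frac{d{\left(U{\left(0 \right)},7 \right)}}{27}\right) = \left(34 + 147\right) \left(\frac{24}{-74} + \frac{10 \left(\frac{1}{6} + 0\right)}{27}\right) = 181 \left(24 \left(- \frac{1}{74}\right) + 10 \cdot \frac{1}{6} \cdot \frac{1}{27}\right) = 181 \left(- \frac{12}{37} + \frac{5}{3} \cdot \frac{1}{27}\right) = 181 \left(- \frac{12}{37} + \frac{5}{81}\right) = 181 \left(- \frac{787}{2997}\right) = - \frac{142447}{2997}$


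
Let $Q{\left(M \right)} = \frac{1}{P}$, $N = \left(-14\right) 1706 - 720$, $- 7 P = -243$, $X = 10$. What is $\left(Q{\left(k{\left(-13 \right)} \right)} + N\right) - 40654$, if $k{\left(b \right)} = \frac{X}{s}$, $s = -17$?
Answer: $- \frac{15857687}{243} \approx -65258.0$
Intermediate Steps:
$k{\left(b \right)} = - \frac{10}{17}$ ($k{\left(b \right)} = \frac{10}{-17} = 10 \left(- \frac{1}{17}\right) = - \frac{10}{17}$)
$P = \frac{243}{7}$ ($P = \left(- \frac{1}{7}\right) \left(-243\right) = \frac{243}{7} \approx 34.714$)
$N = -24604$ ($N = -23884 - 720 = -24604$)
$Q{\left(M \right)} = \frac{7}{243}$ ($Q{\left(M \right)} = \frac{1}{\frac{243}{7}} = \frac{7}{243}$)
$\left(Q{\left(k{\left(-13 \right)} \right)} + N\right) - 40654 = \left(\frac{7}{243} - 24604\right) - 40654 = - \frac{5978765}{243} - 40654 = - \frac{15857687}{243}$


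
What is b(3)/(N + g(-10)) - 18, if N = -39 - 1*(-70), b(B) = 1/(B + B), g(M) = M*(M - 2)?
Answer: -16307/906 ≈ -17.999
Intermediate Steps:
g(M) = M*(-2 + M)
b(B) = 1/(2*B)
N = 31 (N = -39 + 70 = 31)
b(3)/(N + g(-10)) - 18 = ((½)/3)/(31 - 10*(-2 - 10)) - 18 = ((½)*(⅓))/(31 - 10*(-12)) - 18 = (⅙)/(31 + 120) - 18 = (⅙)/151 - 18 = (1/151)*(⅙) - 18 = 1/906 - 18 = -16307/906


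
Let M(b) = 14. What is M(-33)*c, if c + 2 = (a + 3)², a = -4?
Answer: -14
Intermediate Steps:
c = -1 (c = -2 + (-4 + 3)² = -2 + (-1)² = -2 + 1 = -1)
M(-33)*c = 14*(-1) = -14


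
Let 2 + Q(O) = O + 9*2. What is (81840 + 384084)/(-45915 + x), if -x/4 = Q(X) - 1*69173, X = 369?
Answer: 465924/229237 ≈ 2.0325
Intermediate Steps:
Q(O) = 16 + O (Q(O) = -2 + (O + 9*2) = -2 + (O + 18) = -2 + (18 + O) = 16 + O)
x = 275152 (x = -4*((16 + 369) - 1*69173) = -4*(385 - 69173) = -4*(-68788) = 275152)
(81840 + 384084)/(-45915 + x) = (81840 + 384084)/(-45915 + 275152) = 465924/229237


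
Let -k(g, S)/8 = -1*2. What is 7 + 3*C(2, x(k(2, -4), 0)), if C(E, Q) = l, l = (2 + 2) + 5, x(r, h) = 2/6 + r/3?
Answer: 34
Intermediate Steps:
k(g, S) = 16 (k(g, S) = -(-8)*2 = -8*(-2) = 16)
x(r, h) = 1/3 + r/3 (x(r, h) = 2*(1/6) + r*(1/3) = 1/3 + r/3)
l = 9 (l = 4 + 5 = 9)
C(E, Q) = 9
7 + 3*C(2, x(k(2, -4), 0)) = 7 + 3*9 = 7 + 27 = 34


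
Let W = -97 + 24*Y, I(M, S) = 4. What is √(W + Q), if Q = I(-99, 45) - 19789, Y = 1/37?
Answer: I*√27217570/37 ≈ 141.0*I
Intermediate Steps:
Y = 1/37 ≈ 0.027027
W = -3565/37 (W = -97 + 24*(1/37) = -97 + 24/37 = -3565/37 ≈ -96.351)
Q = -19785 (Q = 4 - 19789 = -19785)
√(W + Q) = √(-3565/37 - 19785) = √(-735610/37) = I*√27217570/37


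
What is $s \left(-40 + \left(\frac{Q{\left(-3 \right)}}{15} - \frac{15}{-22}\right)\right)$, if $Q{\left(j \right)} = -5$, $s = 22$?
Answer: $- \frac{2617}{3} \approx -872.33$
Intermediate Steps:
$s \left(-40 + \left(\frac{Q{\left(-3 \right)}}{15} - \frac{15}{-22}\right)\right) = 22 \left(-40 - \left(- \frac{15}{22} + \frac{1}{3}\right)\right) = 22 \left(-40 - - \frac{23}{66}\right) = 22 \left(-40 + \left(- \frac{1}{3} + \frac{15}{22}\right)\right) = 22 \left(-40 + \frac{23}{66}\right) = 22 \left(- \frac{2617}{66}\right) = - \frac{2617}{3}$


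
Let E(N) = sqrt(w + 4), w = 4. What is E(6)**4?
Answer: 64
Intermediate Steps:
E(N) = 2*sqrt(2) (E(N) = sqrt(4 + 4) = sqrt(8) = 2*sqrt(2))
E(6)**4 = (2*sqrt(2))**4 = 64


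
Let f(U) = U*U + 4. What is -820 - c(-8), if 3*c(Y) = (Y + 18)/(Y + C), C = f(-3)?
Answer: -2462/3 ≈ -820.67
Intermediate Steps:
f(U) = 4 + U**2 (f(U) = U**2 + 4 = 4 + U**2)
C = 13 (C = 4 + (-3)**2 = 4 + 9 = 13)
c(Y) = (18 + Y)/(3*(13 + Y)) (c(Y) = ((Y + 18)/(Y + 13))/3 = ((18 + Y)/(13 + Y))/3 = (18 + Y)/(3*(13 + Y)))
-820 - c(-8) = -820 - (18 - 8)/(3*(13 - 8)) = -820 - 10/(3*5) = -820 - 1*2/3 = -820 - 2/3 = -2462/3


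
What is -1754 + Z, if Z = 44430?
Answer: 42676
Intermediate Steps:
-1754 + Z = -1754 + 44430 = 42676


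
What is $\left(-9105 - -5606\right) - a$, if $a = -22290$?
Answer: $18791$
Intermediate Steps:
$\left(-9105 - -5606\right) - a = \left(-9105 - -5606\right) - -22290 = \left(-9105 + 5606\right) + 22290 = -3499 + 22290 = 18791$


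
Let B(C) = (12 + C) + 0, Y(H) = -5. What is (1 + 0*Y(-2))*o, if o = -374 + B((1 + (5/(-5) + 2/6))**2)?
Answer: -3257/9 ≈ -361.89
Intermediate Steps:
B(C) = 12 + C
o = -3257/9 (o = -374 + (12 + (1 + (5/(-5) + 2/6))**2) = -374 + (12 + (1 + (5*(-1/5) + 2*(1/6)))**2) = -374 + (12 + (1 + (-1 + 1/3))**2) = -374 + (12 + (1 - 2/3)**2) = -374 + (12 + (1/3)**2) = -374 + (12 + 1/9) = -374 + 109/9 = -3257/9 ≈ -361.89)
(1 + 0*Y(-2))*o = (1 + 0*(-5))*(-3257/9) = (1 + 0)*(-3257/9) = 1*(-3257/9) = -3257/9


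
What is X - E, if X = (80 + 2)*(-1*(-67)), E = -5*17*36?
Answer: 8554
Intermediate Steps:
E = -3060 (E = -85*36 = -3060)
X = 5494 (X = 82*67 = 5494)
X - E = 5494 - 1*(-3060) = 5494 + 3060 = 8554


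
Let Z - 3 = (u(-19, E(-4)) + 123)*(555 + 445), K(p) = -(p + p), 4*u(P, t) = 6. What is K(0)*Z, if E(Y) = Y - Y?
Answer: 0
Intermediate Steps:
E(Y) = 0
u(P, t) = 3/2 (u(P, t) = (¼)*6 = 3/2)
K(p) = -2*p
Z = 124503 (Z = 3 + (3/2 + 123)*(555 + 445) = 3 + (249/2)*1000 = 3 + 124500 = 124503)
K(0)*Z = -2*0*124503 = 0*124503 = 0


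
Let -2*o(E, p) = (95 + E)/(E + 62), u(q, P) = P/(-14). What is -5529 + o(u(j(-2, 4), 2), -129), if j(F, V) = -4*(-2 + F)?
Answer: -2394389/433 ≈ -5529.8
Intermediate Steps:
j(F, V) = 8 - 4*F
u(q, P) = -P/14 (u(q, P) = P*(-1/14) = -P/14)
o(E, p) = -(95 + E)/(2*(62 + E)) (o(E, p) = -(95 + E)/(2*(E + 62)) = -(95 + E)/(2*(62 + E)))
-5529 + o(u(j(-2, 4), 2), -129) = -5529 + (-95 - (-1)*2/14)/(2*(62 - 1/14*2)) = -5529 + (-95 - 1*(-1/7))/(2*(62 - 1/7)) = -5529 + (-95 + 1/7)/(2*(433/7)) = -5529 + (1/2)*(7/433)*(-664/7) = -5529 - 332/433 = -2394389/433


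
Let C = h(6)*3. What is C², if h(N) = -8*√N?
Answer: 3456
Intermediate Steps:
C = -24*√6 (C = -8*√6*3 = -24*√6 ≈ -58.788)
C² = (-24*√6)² = 3456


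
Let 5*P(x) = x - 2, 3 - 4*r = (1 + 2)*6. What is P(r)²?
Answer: 529/400 ≈ 1.3225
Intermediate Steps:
r = -15/4 (r = ¾ - (1 + 2)*6/4 = ¾ - 3*6/4 = ¾ - ¼*18 = ¾ - 9/2 = -15/4 ≈ -3.7500)
P(x) = -⅖ + x/5 (P(x) = (x - 2)/5 = (-2 + x)/5 = -⅖ + x/5)
P(r)² = (-⅖ + (⅕)*(-15/4))² = (-⅖ - ¾)² = (-23/20)² = 529/400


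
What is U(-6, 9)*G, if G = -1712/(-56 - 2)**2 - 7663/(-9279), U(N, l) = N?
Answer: -4946342/2601213 ≈ -1.9016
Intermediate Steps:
G = 2473171/7803639 (G = -1712/((-58)**2) - 7663*(-1/9279) = -1712/3364 + 7663/9279 = -1712*1/3364 + 7663/9279 = -428/841 + 7663/9279 = 2473171/7803639 ≈ 0.31693)
U(-6, 9)*G = -6*2473171/7803639 = -4946342/2601213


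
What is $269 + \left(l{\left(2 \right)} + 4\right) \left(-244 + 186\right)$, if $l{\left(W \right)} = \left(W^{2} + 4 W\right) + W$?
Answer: $-775$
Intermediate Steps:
$l{\left(W \right)} = W^{2} + 5 W$
$269 + \left(l{\left(2 \right)} + 4\right) \left(-244 + 186\right) = 269 + \left(2 \left(5 + 2\right) + 4\right) \left(-244 + 186\right) = 269 + \left(2 \cdot 7 + 4\right) \left(-58\right) = 269 + \left(14 + 4\right) \left(-58\right) = 269 + 18 \left(-58\right) = 269 - 1044 = -775$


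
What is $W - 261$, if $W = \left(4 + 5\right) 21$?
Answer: $-72$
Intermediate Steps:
$W = 189$ ($W = 9 \cdot 21 = 189$)
$W - 261 = 189 - 261 = -72$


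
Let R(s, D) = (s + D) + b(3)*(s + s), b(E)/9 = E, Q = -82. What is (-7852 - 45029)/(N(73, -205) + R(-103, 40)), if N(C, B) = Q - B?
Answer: 17627/1834 ≈ 9.6112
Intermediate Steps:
b(E) = 9*E
N(C, B) = -82 - B
R(s, D) = D + 55*s (R(s, D) = (s + D) + (9*3)*(s + s) = (D + s) + 27*(2*s) = (D + s) + 54*s = D + 55*s)
(-7852 - 45029)/(N(73, -205) + R(-103, 40)) = (-7852 - 45029)/((-82 - 1*(-205)) + (40 + 55*(-103))) = -52881/((-82 + 205) + (40 - 5665)) = -52881/(123 - 5625) = -52881/(-5502) = -52881*(-1/5502) = 17627/1834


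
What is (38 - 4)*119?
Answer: 4046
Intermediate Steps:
(38 - 4)*119 = 34*119 = 4046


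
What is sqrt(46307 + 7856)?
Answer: sqrt(54163) ≈ 232.73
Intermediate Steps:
sqrt(46307 + 7856) = sqrt(54163)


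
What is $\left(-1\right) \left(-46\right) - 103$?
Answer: $-57$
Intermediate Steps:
$\left(-1\right) \left(-46\right) - 103 = 46 - 103 = -57$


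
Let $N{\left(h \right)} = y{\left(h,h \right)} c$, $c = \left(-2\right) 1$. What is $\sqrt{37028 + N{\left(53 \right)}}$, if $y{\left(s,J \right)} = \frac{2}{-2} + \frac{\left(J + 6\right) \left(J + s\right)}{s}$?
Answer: $\sqrt{36794} \approx 191.82$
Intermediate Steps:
$y{\left(s,J \right)} = -1 + \frac{\left(6 + J\right) \left(J + s\right)}{s}$ ($y{\left(s,J \right)} = 2 \left(- \frac{1}{2}\right) + \frac{\left(6 + J\right) \left(J + s\right)}{s} = -1 + \frac{\left(6 + J\right) \left(J + s\right)}{s}$)
$c = -2$
$N{\left(h \right)} = - \frac{2 \left(h^{2} + 6 h + h \left(5 + h\right)\right)}{h}$ ($N{\left(h \right)} = \frac{h^{2} + 6 h + h \left(5 + h\right)}{h} \left(-2\right) = - \frac{2 \left(h^{2} + 6 h + h \left(5 + h\right)\right)}{h}$)
$\sqrt{37028 + N{\left(53 \right)}} = \sqrt{37028 - 234} = \sqrt{36794}$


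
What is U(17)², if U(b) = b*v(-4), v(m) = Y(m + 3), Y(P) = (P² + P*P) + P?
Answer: 289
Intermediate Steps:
Y(P) = P + 2*P² (Y(P) = (P² + P²) + P = 2*P² + P = P + 2*P²)
v(m) = (3 + m)*(7 + 2*m) (v(m) = (m + 3)*(1 + 2*(m + 3)) = (3 + m)*(1 + 2*(3 + m)) = (3 + m)*(1 + (6 + 2*m)) = (3 + m)*(7 + 2*m))
U(b) = b (U(b) = b*((3 - 4)*(7 + 2*(-4))) = b*(-(7 - 8)) = b*(-1*(-1)) = b*1 = b)
U(17)² = 17² = 289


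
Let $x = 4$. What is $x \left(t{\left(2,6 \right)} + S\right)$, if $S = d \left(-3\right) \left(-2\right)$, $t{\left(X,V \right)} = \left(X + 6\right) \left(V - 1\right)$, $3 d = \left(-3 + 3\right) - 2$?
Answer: $144$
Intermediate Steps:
$d = - \frac{2}{3}$ ($d = \frac{\left(-3 + 3\right) - 2}{3} = \frac{0 - 2}{3} = \frac{1}{3} \left(-2\right) = - \frac{2}{3} \approx -0.66667$)
$t{\left(X,V \right)} = \left(-1 + V\right) \left(6 + X\right)$ ($t{\left(X,V \right)} = \left(6 + X\right) \left(-1 + V\right) = \left(-1 + V\right) \left(6 + X\right)$)
$S = -4$ ($S = \left(- \frac{2}{3}\right) \left(-3\right) \left(-2\right) = 2 \left(-2\right) = -4$)
$x \left(t{\left(2,6 \right)} + S\right) = 4 \left(\left(-6 - 2 + 6 \cdot 6 + 6 \cdot 2\right) - 4\right) = 4 \left(\left(-6 - 2 + 36 + 12\right) - 4\right) = 4 \left(40 - 4\right) = 4 \cdot 36 = 144$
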